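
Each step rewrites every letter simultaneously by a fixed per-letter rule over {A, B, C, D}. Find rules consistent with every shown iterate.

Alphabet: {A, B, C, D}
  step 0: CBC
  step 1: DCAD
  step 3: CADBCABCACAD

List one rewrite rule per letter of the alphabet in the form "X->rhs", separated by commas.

  step 0 ⇒ step 1: CBC ⇒ D·CA·D
    B ↦ CA
    C ↦ D
    A ↦ AB  (constrained at step 1)
    D ↦ BC  (constrained at step 1)

A->AB, B->CA, C->D, D->BC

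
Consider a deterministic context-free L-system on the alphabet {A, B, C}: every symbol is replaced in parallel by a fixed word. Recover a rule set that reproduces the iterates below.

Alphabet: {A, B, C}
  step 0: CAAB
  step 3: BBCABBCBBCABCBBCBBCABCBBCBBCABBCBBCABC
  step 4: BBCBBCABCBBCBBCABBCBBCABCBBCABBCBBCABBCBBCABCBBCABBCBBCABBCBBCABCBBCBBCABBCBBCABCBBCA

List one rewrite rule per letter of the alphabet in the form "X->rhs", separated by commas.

A->BC, B->BBC, C->A

  step 3 ⇒ step 4: BBCABBCBBCABCBBCBBCABCBBCBBCABBCBBCABC ⇒ BBC·BBC·A·BC·BBC·BBC·A·BBC·BBC·A·BC·BBC·A·BBC·BBC·A·BBC·BBC·A·BC·BBC·A·BBC·BBC·A·BBC·BBC·A·BC·BBC·BBC·A·BBC·BBC·A·BC·BBC·A
    A ↦ BC
    B ↦ BBC
    C ↦ A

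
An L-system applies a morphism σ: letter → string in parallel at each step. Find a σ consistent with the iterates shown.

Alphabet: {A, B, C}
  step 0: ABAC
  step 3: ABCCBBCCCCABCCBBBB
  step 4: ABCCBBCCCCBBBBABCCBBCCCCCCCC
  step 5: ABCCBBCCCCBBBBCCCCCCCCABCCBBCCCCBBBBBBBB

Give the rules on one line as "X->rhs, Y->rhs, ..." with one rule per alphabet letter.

  step 4 ⇒ step 5: ABCCBBCCCCBBBBABCCBBCCCCCCCC ⇒ AB·CC·B·B·CC·CC·B·B·B·B·CC·CC·CC·CC·AB·CC·B·B·CC·CC·B·B·B·B·B·B·B·B
    A ↦ AB
    B ↦ CC
    C ↦ B

A->AB, B->CC, C->B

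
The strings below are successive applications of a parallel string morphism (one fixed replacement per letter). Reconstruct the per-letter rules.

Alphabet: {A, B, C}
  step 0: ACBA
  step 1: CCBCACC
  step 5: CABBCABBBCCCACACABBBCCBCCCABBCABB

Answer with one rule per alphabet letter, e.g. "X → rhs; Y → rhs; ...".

  step 0 ⇒ step 1: ACBA ⇒ CC·B·CA·CC
    A ↦ CC
    B ↦ CA
    C ↦ B

A->CC, B->CA, C->B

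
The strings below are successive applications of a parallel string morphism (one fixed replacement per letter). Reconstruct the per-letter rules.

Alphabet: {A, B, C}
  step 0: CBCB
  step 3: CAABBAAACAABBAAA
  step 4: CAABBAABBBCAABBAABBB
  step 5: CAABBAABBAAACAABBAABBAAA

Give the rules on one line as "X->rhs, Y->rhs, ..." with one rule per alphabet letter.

  step 4 ⇒ step 5: CAABBAABBBCAABBAABBB ⇒ CAA·B·B·A·A·B·B·A·A·A·CAA·B·B·A·A·B·B·A·A·A
    A ↦ B
    B ↦ A
    C ↦ CAA

A->B, B->A, C->CAA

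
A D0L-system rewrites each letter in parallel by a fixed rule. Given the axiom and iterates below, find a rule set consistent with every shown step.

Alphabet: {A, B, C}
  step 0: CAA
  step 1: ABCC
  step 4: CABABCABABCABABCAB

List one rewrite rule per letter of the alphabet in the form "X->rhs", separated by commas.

A->C, B->AB, C->AB

  step 0 ⇒ step 1: CAA ⇒ AB·C·C
    A ↦ C
    C ↦ AB
    B ↦ AB  (constrained at step 1)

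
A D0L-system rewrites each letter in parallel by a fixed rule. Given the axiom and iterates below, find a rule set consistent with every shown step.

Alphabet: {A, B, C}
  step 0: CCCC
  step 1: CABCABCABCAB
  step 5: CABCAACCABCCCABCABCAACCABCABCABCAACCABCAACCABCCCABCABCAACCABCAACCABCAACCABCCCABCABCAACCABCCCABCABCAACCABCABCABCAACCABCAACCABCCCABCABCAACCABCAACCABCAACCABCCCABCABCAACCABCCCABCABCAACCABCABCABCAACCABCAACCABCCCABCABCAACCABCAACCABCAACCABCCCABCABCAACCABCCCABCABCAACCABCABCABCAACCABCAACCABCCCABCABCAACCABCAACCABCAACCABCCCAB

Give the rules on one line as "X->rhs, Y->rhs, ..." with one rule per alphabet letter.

  step 0 ⇒ step 1: CCCC ⇒ CAB·CAB·CAB·CAB
    C ↦ CAB
    A ↦ C  (constrained at step 1)
    B ↦ AAC  (constrained at step 1)

A->C, B->AAC, C->CAB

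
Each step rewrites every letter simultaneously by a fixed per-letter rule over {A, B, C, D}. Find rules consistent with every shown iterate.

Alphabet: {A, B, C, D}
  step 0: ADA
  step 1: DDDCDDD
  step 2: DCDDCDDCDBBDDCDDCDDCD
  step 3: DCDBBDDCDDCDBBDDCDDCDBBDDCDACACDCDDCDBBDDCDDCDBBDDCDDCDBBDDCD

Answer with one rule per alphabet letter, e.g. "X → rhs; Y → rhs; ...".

A->DD, B->AC, C->BBD, D->DCD

  step 2 ⇒ step 3: DCDDCDDCDBBDDCDDCDDCD ⇒ DCD·BBD·DCD·DCD·BBD·DCD·DCD·BBD·DCD·AC·AC·DCD·DCD·BBD·DCD·DCD·BBD·DCD·DCD·BBD·DCD
    B ↦ AC
    C ↦ BBD
    D ↦ DCD
  step 0 ⇒ step 1: ADA ⇒ DD·DCD·DD
    A ↦ DD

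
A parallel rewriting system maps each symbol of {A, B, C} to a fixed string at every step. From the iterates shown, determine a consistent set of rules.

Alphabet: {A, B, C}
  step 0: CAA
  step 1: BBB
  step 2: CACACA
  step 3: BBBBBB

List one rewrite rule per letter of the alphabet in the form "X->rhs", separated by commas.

  step 2 ⇒ step 3: CACACA ⇒ B·B·B·B·B·B
    A ↦ B
    C ↦ B
  step 1 ⇒ step 2: BBB ⇒ CA·CA·CA
    B ↦ CA

A->B, B->CA, C->B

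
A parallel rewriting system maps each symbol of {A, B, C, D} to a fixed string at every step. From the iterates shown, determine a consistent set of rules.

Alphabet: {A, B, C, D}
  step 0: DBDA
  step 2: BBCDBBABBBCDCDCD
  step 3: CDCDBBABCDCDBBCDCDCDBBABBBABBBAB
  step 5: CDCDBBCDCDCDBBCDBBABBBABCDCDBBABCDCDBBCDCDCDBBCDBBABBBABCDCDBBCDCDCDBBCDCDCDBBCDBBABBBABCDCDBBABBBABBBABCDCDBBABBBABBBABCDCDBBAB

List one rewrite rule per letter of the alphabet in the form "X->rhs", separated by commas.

  step 2 ⇒ step 3: BBCDBBABBBCDCDCD ⇒ CD·CD·BB·AB·CD·CD·BB·CD·CD·CD·BB·AB·BB·AB·BB·AB
    A ↦ BB
    B ↦ CD
    C ↦ BB
    D ↦ AB

A->BB, B->CD, C->BB, D->AB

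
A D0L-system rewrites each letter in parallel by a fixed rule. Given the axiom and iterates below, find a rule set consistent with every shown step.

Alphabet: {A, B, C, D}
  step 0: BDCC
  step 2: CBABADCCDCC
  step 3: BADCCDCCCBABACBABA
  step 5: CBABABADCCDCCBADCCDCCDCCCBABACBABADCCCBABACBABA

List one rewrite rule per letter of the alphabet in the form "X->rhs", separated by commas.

  step 2 ⇒ step 3: CBABADCCDCC ⇒ BA·DC·C·DC·C·C·BA·BA·C·BA·BA
    A ↦ C
    B ↦ DC
    C ↦ BA
    D ↦ C

A->C, B->DC, C->BA, D->C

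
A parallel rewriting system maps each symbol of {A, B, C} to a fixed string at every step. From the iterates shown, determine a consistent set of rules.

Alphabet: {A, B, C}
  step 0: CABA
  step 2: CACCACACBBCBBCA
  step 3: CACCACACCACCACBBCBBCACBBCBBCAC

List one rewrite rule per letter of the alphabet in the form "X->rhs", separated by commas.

  step 2 ⇒ step 3: CACCACACBBCBBCA ⇒ CA·C·CA·CA·C·CA·C·CA·CBB·CBB·CA·CBB·CBB·CA·C
    A ↦ C
    B ↦ CBB
    C ↦ CA

A->C, B->CBB, C->CA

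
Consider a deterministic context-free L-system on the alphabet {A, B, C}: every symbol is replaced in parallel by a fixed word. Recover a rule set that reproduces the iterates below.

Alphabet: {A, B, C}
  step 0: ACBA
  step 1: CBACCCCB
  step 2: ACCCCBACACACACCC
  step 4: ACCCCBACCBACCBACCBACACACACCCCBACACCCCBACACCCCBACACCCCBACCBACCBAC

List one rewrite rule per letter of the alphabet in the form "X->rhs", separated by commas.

  step 1 ⇒ step 2: CBACCCCB ⇒ AC·CC·CB·AC·AC·AC·AC·CC
    A ↦ CB
    B ↦ CC
    C ↦ AC

A->CB, B->CC, C->AC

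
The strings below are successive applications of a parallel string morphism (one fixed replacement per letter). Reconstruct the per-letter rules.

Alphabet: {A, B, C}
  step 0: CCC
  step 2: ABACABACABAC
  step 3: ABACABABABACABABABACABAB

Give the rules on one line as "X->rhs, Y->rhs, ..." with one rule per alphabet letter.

A->AB, B->AC, C->AB

  step 2 ⇒ step 3: ABACABACABAC ⇒ AB·AC·AB·AB·AB·AC·AB·AB·AB·AC·AB·AB
    A ↦ AB
    B ↦ AC
    C ↦ AB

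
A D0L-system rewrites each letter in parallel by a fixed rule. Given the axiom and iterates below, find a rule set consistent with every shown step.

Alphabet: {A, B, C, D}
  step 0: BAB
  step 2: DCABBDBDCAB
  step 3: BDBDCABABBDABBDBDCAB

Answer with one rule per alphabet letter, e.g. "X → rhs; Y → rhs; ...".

  step 2 ⇒ step 3: DCABBDBDCAB ⇒ BD·B·DC·AB·AB·BD·AB·BD·B·DC·AB
    A ↦ DC
    B ↦ AB
    C ↦ B
    D ↦ BD

A->DC, B->AB, C->B, D->BD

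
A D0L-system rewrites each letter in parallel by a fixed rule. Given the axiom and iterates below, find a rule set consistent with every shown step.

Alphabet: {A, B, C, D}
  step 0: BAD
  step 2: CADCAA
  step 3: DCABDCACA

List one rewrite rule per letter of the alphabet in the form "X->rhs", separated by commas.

A->CA, B->A, C->D, D->B

  step 2 ⇒ step 3: CADCAA ⇒ D·CA·B·D·CA·CA
    A ↦ CA
    C ↦ D
    D ↦ B
    B ↦ A  (constrained at step 0)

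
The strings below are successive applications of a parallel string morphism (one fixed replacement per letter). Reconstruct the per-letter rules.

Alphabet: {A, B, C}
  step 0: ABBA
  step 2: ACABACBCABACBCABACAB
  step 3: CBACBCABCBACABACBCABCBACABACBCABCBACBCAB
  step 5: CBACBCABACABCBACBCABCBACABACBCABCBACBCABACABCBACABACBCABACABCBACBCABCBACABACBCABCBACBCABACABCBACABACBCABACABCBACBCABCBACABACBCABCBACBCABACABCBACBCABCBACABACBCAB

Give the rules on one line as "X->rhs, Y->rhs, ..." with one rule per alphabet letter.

A->CB, B->CAB, C->A

  step 2 ⇒ step 3: ACABACBCABACBCABACAB ⇒ CB·A·CB·CAB·CB·A·CAB·A·CB·CAB·CB·A·CAB·A·CB·CAB·CB·A·CB·CAB
    A ↦ CB
    B ↦ CAB
    C ↦ A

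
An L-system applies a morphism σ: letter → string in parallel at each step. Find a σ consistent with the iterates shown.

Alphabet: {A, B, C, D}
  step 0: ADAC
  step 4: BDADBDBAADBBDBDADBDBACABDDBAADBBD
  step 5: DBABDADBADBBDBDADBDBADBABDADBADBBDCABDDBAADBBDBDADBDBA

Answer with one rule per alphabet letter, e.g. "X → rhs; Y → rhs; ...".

A->BD, B->DB, C->CA, D->A

  step 4 ⇒ step 5: BDADBDBAADBBDBDADBDBACABDDBAADBBD ⇒ DB·A·BD·A·DB·A·DB·BD·BD·A·DB·DB·A·DB·A·BD·A·DB·A·DB·BD·CA·BD·DB·A·A·DB·BD·BD·A·DB·DB·A
    A ↦ BD
    B ↦ DB
    C ↦ CA
    D ↦ A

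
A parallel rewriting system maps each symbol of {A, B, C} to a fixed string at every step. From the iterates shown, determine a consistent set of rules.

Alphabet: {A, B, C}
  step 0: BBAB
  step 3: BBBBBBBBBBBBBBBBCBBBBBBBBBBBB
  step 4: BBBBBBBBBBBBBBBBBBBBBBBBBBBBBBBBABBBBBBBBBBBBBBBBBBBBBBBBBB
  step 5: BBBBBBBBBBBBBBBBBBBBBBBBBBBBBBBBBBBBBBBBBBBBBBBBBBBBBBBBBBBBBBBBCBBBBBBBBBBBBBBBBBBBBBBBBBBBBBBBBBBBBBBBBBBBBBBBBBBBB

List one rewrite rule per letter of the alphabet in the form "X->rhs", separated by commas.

A->C, B->BB, C->ABB

  step 4 ⇒ step 5: BBBBBBBBBBBBBBBBBBBBBBBBBBBBBBBBABBBBBBBBBBBBBBBBBBBBBBBBBB ⇒ BB·BB·BB·BB·BB·BB·BB·BB·BB·BB·BB·BB·BB·BB·BB·BB·BB·BB·BB·BB·BB·BB·BB·BB·BB·BB·BB·BB·BB·BB·BB·BB·C·BB·BB·BB·BB·BB·BB·BB·BB·BB·BB·BB·BB·BB·BB·BB·BB·BB·BB·BB·BB·BB·BB·BB·BB·BB·BB
    A ↦ C
    B ↦ BB
  step 3 ⇒ step 4: BBBBBBBBBBBBBBBBCBBBBBBBBBBBB ⇒ BB·BB·BB·BB·BB·BB·BB·BB·BB·BB·BB·BB·BB·BB·BB·BB·ABB·BB·BB·BB·BB·BB·BB·BB·BB·BB·BB·BB·BB
    C ↦ ABB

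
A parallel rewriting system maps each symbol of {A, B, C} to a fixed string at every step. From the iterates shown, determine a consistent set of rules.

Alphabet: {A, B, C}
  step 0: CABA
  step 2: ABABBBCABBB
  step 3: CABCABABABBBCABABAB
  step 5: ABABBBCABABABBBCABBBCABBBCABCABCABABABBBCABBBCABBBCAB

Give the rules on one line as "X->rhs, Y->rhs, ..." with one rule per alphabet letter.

  step 2 ⇒ step 3: ABABBBCABBB ⇒ C·AB·C·AB·AB·AB·BB·C·AB·AB·AB
    A ↦ C
    B ↦ AB
    C ↦ BB

A->C, B->AB, C->BB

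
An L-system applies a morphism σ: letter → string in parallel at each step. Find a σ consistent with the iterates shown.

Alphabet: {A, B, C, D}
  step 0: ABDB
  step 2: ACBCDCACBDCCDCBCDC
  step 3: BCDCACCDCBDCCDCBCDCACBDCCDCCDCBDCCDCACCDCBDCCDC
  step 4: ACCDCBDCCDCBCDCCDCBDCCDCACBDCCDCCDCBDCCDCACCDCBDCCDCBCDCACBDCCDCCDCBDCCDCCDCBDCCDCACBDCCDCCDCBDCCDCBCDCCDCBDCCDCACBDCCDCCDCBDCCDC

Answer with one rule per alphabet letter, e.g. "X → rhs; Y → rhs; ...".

A->B, B->AC, C->CDC, D->BDC

  step 3 ⇒ step 4: BCDCACCDCBDCCDCBCDCACBDCCDCCDCBDCCDCACCDCBDCCDC ⇒ AC·CDC·BDC·CDC·B·CDC·CDC·BDC·CDC·AC·BDC·CDC·CDC·BDC·CDC·AC·CDC·BDC·CDC·B·CDC·AC·BDC·CDC·CDC·BDC·CDC·CDC·BDC·CDC·AC·BDC·CDC·CDC·BDC·CDC·B·CDC·CDC·BDC·CDC·AC·BDC·CDC·CDC·BDC·CDC
    A ↦ B
    B ↦ AC
    C ↦ CDC
    D ↦ BDC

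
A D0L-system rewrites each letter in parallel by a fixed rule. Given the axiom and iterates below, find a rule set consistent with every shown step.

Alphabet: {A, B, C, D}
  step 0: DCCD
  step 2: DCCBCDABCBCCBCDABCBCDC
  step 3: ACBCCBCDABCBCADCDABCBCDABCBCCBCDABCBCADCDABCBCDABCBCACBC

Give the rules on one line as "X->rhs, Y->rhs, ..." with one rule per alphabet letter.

A->DC, B->DAB, C->CBC, D->A

  step 2 ⇒ step 3: DCCBCDABCBCCBCDABCBCDC ⇒ A·CBC·CBC·DAB·CBC·A·DC·DAB·CBC·DAB·CBC·CBC·DAB·CBC·A·DC·DAB·CBC·DAB·CBC·A·CBC
    A ↦ DC
    B ↦ DAB
    C ↦ CBC
    D ↦ A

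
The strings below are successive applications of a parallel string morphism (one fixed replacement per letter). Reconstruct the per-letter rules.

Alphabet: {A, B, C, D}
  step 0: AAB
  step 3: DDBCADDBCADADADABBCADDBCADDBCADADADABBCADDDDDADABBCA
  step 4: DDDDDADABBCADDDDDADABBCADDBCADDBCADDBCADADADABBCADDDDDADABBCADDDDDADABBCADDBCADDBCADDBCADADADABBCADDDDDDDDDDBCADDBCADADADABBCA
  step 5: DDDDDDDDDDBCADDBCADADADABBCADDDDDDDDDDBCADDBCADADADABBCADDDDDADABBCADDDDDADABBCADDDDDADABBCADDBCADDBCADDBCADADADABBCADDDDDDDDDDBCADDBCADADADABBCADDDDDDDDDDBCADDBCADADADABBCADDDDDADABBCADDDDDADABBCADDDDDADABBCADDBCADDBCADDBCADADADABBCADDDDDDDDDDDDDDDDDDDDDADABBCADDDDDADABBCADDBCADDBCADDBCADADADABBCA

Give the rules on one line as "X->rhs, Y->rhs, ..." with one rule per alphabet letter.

A->BCA, B->DA, C->DAB, D->DD

  step 4 ⇒ step 5: DDDDDADABBCADDDDDADABBCADDBCADDBCADDBCADADADABBCADDDDDADABBCADDDDDADABBCADDBCADDBCADDBCADADADABBCADDDDDDDDDDBCADDBCADADADABBCA ⇒ DD·DD·DD·DD·DD·BCA·DD·BCA·DA·DA·DAB·BCA·DD·DD·DD·DD·DD·BCA·DD·BCA·DA·DA·DAB·BCA·DD·DD·DA·DAB·BCA·DD·DD·DA·DAB·BCA·DD·DD·DA·DAB·BCA·DD·BCA·DD·BCA·DD·BCA·DA·DA·DAB·BCA·DD·DD·DD·DD·DD·BCA·DD·BCA·DA·DA·DAB·BCA·DD·DD·DD·DD·DD·BCA·DD·BCA·DA·DA·DAB·BCA·DD·DD·DA·DAB·BCA·DD·DD·DA·DAB·BCA·DD·DD·DA·DAB·BCA·DD·BCA·DD·BCA·DD·BCA·DA·DA·DAB·BCA·DD·DD·DD·DD·DD·DD·DD·DD·DD·DD·DA·DAB·BCA·DD·DD·DA·DAB·BCA·DD·BCA·DD·BCA·DD·BCA·DA·DA·DAB·BCA
    A ↦ BCA
    B ↦ DA
    C ↦ DAB
    D ↦ DD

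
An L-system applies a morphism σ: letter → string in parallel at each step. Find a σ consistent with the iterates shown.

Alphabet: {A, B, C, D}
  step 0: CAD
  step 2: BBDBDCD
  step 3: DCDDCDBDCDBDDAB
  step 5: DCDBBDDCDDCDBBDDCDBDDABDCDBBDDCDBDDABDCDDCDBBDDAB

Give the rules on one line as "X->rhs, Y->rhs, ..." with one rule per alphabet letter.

  step 2 ⇒ step 3: BBDBDCD ⇒ DCD·DCD·B·DCD·B·DDA·B
    B ↦ DCD
    C ↦ DDA
    D ↦ B
    A ↦ D  (constrained at step 0)

A->D, B->DCD, C->DDA, D->B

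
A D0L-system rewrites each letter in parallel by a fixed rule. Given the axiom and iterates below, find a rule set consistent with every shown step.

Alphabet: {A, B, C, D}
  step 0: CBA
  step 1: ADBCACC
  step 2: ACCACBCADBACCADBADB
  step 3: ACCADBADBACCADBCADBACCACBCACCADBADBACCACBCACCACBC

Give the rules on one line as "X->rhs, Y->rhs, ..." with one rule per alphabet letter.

A->ACC, B->C, C->ADB, D->ACB

  step 2 ⇒ step 3: ACCACBCADBACCADBADB ⇒ ACC·ADB·ADB·ACC·ADB·C·ADB·ACC·ACB·C·ACC·ADB·ADB·ACC·ACB·C·ACC·ACB·C
    A ↦ ACC
    B ↦ C
    C ↦ ADB
    D ↦ ACB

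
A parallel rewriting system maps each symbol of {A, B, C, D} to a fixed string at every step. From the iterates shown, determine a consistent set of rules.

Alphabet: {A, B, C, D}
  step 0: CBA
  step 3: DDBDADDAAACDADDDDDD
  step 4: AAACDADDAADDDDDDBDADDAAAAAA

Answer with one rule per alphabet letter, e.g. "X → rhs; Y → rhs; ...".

A->DD, B->ACD, C->BD, D->A

  step 3 ⇒ step 4: DDBDADDAAACDADDDDDD ⇒ A·A·ACD·A·DD·A·A·DD·DD·DD·BD·A·DD·A·A·A·A·A·A
    A ↦ DD
    B ↦ ACD
    C ↦ BD
    D ↦ A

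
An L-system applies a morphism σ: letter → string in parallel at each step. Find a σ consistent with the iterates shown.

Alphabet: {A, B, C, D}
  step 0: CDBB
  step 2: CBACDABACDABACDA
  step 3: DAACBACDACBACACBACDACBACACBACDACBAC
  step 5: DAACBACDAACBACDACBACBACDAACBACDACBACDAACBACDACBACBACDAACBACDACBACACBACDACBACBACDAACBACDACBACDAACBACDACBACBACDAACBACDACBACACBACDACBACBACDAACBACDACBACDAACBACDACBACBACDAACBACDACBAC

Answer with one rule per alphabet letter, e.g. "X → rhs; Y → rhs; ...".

  step 2 ⇒ step 3: CBACDABACDABACDA ⇒ DA·AC·BAC·DA·C·BAC·AC·BAC·DA·C·BAC·AC·BAC·DA·C·BAC
    A ↦ BAC
    B ↦ AC
    C ↦ DA
    D ↦ C

A->BAC, B->AC, C->DA, D->C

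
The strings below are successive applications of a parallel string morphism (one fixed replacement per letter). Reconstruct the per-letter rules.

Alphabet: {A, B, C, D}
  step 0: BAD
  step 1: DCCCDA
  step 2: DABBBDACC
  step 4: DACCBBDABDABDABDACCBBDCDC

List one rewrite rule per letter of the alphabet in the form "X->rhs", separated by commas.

A->CC, B->DC, C->B, D->DA

  step 1 ⇒ step 2: DCCCDA ⇒ DA·B·B·B·DA·CC
    A ↦ CC
    C ↦ B
    D ↦ DA
  step 0 ⇒ step 1: BAD ⇒ DC·CC·DA
    B ↦ DC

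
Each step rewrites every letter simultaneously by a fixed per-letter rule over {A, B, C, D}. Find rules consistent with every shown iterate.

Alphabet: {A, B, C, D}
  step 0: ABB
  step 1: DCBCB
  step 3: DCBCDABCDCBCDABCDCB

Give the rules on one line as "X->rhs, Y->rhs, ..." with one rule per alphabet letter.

  step 0 ⇒ step 1: ABB ⇒ D·CB·CB
    A ↦ D
    B ↦ CB
    C ↦ CD  (constrained at step 1)
    D ↦ AB  (constrained at step 1)

A->D, B->CB, C->CD, D->AB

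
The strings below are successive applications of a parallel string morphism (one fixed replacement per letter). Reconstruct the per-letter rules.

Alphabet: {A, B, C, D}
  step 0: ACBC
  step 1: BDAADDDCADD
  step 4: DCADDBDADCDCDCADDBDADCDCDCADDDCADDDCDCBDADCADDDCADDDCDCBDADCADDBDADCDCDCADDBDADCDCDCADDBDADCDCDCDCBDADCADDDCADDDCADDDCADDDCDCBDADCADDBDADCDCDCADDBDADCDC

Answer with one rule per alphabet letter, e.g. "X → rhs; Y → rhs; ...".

  step 0 ⇒ step 1: ACBC ⇒ BDA·ADD·DC·ADD
    A ↦ BDA
    B ↦ DC
    C ↦ ADD
    D ↦ DC  (constrained at step 1)

A->BDA, B->DC, C->ADD, D->DC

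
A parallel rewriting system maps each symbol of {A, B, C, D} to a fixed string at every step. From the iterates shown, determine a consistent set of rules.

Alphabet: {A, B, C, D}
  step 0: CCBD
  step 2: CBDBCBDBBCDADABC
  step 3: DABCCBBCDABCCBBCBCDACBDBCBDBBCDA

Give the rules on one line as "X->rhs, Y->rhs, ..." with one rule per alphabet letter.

  step 2 ⇒ step 3: CBDBCBDBBCDADABC ⇒ DA·BC·CB·BC·DA·BC·CB·BC·BC·DA·CB·DB·CB·DB·BC·DA
    A ↦ DB
    B ↦ BC
    C ↦ DA
    D ↦ CB

A->DB, B->BC, C->DA, D->CB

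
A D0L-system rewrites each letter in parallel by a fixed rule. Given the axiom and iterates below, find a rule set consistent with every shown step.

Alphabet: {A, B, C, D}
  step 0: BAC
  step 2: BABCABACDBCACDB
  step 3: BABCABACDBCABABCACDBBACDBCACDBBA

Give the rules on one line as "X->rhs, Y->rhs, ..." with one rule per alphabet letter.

  step 2 ⇒ step 3: BABCABACDBCACDB ⇒ BA·BCA·BA·CD·BCA·BA·BCA·CD·B·BA·CD·BCA·CD·B·BA
    A ↦ BCA
    B ↦ BA
    C ↦ CD
    D ↦ B

A->BCA, B->BA, C->CD, D->B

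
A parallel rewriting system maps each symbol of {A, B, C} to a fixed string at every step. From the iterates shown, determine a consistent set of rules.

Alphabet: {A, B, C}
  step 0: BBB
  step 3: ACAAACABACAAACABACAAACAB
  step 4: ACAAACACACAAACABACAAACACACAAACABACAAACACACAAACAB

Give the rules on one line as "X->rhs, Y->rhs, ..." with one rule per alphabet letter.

A->AC, B->AB, C->AA

  step 3 ⇒ step 4: ACAAACABACAAACABACAAACAB ⇒ AC·AA·AC·AC·AC·AA·AC·AB·AC·AA·AC·AC·AC·AA·AC·AB·AC·AA·AC·AC·AC·AA·AC·AB
    A ↦ AC
    B ↦ AB
    C ↦ AA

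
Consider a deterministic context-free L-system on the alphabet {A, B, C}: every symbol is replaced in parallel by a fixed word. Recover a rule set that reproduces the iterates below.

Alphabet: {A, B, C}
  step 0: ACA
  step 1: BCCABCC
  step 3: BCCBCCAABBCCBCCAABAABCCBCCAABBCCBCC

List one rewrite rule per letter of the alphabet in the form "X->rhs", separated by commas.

  step 0 ⇒ step 1: ACA ⇒ BCC·A·BCC
    A ↦ BCC
    C ↦ A
    B ↦ AAB  (constrained at step 1)

A->BCC, B->AAB, C->A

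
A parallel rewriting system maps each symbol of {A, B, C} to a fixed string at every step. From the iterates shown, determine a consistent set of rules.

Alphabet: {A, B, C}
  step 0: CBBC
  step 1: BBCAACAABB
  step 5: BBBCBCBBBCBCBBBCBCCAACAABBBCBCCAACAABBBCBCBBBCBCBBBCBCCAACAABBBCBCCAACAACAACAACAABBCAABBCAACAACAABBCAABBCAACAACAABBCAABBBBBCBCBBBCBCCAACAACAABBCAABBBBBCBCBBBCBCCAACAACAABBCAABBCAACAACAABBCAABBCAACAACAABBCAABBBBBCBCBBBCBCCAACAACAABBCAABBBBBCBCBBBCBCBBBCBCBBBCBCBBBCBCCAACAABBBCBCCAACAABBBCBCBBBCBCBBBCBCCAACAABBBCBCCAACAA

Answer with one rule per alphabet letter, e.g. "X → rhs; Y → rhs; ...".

  step 0 ⇒ step 1: CBBC ⇒ BB·CAA·CAA·BB
    B ↦ CAA
    C ↦ BB
    A ↦ BC  (constrained at step 1)

A->BC, B->CAA, C->BB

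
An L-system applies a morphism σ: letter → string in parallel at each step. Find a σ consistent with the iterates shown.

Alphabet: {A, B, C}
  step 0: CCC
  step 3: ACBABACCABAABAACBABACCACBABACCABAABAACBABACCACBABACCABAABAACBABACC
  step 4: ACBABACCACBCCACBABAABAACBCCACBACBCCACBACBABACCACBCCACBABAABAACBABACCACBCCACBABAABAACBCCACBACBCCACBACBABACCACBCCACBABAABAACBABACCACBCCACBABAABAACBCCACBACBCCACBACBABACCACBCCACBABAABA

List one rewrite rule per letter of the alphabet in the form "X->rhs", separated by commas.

A->ACB, B->CC, C->ABA

  step 3 ⇒ step 4: ACBABACCABAABAACBABACCACBABACCABAABAACBABACCACBABACCABAABAACBABACC ⇒ ACB·ABA·CC·ACB·CC·ACB·ABA·ABA·ACB·CC·ACB·ACB·CC·ACB·ACB·ABA·CC·ACB·CC·ACB·ABA·ABA·ACB·ABA·CC·ACB·CC·ACB·ABA·ABA·ACB·CC·ACB·ACB·CC·ACB·ACB·ABA·CC·ACB·CC·ACB·ABA·ABA·ACB·ABA·CC·ACB·CC·ACB·ABA·ABA·ACB·CC·ACB·ACB·CC·ACB·ACB·ABA·CC·ACB·CC·ACB·ABA·ABA
    A ↦ ACB
    B ↦ CC
    C ↦ ABA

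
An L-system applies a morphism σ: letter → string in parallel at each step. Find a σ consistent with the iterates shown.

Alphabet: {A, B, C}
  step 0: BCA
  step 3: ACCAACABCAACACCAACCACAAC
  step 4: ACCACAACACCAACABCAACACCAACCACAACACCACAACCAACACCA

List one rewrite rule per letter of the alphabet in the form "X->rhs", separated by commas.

  step 3 ⇒ step 4: ACCAACABCAACACCAACCACAAC ⇒ AC·CA·CA·AC·AC·CA·AC·AB·CA·AC·AC·CA·AC·CA·CA·AC·AC·CA·CA·AC·CA·AC·AC·CA
    A ↦ AC
    B ↦ AB
    C ↦ CA

A->AC, B->AB, C->CA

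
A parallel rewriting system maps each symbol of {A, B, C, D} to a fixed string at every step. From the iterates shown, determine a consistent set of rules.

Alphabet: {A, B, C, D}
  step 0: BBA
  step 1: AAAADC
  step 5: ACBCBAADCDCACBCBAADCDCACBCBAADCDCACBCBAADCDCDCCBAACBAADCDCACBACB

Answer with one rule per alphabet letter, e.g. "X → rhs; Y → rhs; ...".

  step 0 ⇒ step 1: BBA ⇒ AA·AA·DC
    A ↦ DC
    B ↦ AA
    C ↦ CB  (constrained at step 1)
    D ↦ A  (constrained at step 1)

A->DC, B->AA, C->CB, D->A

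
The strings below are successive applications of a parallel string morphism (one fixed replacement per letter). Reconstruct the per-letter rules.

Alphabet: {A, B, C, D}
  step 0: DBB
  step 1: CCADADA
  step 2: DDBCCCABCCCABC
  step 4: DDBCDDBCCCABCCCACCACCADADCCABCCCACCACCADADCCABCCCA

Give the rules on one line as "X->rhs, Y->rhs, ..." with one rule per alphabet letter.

A->BC, B->DA, C->D, D->CCA

  step 1 ⇒ step 2: CCADADA ⇒ D·D·BC·CCA·BC·CCA·BC
    A ↦ BC
    C ↦ D
    D ↦ CCA
  step 0 ⇒ step 1: DBB ⇒ CCA·DA·DA
    B ↦ DA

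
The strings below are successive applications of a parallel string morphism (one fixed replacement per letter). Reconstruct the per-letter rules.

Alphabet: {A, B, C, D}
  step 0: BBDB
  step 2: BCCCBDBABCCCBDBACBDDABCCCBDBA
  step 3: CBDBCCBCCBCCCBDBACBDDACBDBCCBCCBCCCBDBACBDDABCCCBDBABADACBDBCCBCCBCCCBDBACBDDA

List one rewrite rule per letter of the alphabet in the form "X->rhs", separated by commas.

A->DA, B->CBD, C->BCC, D->BA

  step 2 ⇒ step 3: BCCCBDBABCCCBDBACBDDABCCCBDBA ⇒ CBD·BCC·BCC·BCC·CBD·BA·CBD·DA·CBD·BCC·BCC·BCC·CBD·BA·CBD·DA·BCC·CBD·BA·BA·DA·CBD·BCC·BCC·BCC·CBD·BA·CBD·DA
    A ↦ DA
    B ↦ CBD
    C ↦ BCC
    D ↦ BA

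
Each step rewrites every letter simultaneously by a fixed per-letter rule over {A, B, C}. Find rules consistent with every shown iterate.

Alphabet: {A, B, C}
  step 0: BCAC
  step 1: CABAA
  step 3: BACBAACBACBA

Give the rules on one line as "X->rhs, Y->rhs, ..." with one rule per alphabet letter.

A->BA, B->C, C->A

  step 0 ⇒ step 1: BCAC ⇒ C·A·BA·A
    A ↦ BA
    B ↦ C
    C ↦ A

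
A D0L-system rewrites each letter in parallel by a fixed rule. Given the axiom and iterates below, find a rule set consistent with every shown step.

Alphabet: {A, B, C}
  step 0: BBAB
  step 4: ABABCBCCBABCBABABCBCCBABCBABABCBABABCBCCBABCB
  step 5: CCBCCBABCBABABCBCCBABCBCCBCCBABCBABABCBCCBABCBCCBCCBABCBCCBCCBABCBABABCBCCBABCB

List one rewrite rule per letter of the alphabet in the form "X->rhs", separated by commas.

  step 4 ⇒ step 5: ABABCBCCBABCBABABCBCCBABCBABABCBABABCBCCBABCB ⇒ C·CB·C·CB·AB·CB·AB·AB·CB·C·CB·AB·CB·C·CB·C·CB·AB·CB·AB·AB·CB·C·CB·AB·CB·C·CB·C·CB·AB·CB·C·CB·C·CB·AB·CB·AB·AB·CB·C·CB·AB·CB
    A ↦ C
    B ↦ CB
    C ↦ AB

A->C, B->CB, C->AB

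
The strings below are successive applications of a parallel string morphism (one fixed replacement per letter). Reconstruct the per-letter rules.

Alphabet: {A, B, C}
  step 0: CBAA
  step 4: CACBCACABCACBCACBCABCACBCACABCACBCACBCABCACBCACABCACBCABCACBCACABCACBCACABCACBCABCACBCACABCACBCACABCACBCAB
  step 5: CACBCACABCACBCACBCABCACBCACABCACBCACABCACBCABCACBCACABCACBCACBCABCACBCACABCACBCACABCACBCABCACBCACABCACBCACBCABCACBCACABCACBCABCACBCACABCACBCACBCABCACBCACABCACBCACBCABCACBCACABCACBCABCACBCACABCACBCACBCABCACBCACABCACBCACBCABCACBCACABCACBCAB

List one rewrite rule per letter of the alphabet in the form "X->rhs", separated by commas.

  step 4 ⇒ step 5: CACBCACABCACBCACBCABCACBCACABCACBCACBCABCACBCACABCACBCABCACBCACABCACBCACABCACBCABCACBCACABCACBCACABCACBCAB ⇒ CA·CB·CA·CAB·CA·CB·CA·CB·CAB·CA·CB·CA·CAB·CA·CB·CA·CAB·CA·CB·CAB·CA·CB·CA·CAB·CA·CB·CA·CB·CAB·CA·CB·CA·CAB·CA·CB·CA·CAB·CA·CB·CAB·CA·CB·CA·CAB·CA·CB·CA·CB·CAB·CA·CB·CA·CAB·CA·CB·CAB·CA·CB·CA·CAB·CA·CB·CA·CB·CAB·CA·CB·CA·CAB·CA·CB·CA·CB·CAB·CA·CB·CA·CAB·CA·CB·CAB·CA·CB·CA·CAB·CA·CB·CA·CB·CAB·CA·CB·CA·CAB·CA·CB·CA·CB·CAB·CA·CB·CA·CAB·CA·CB·CAB
    A ↦ CB
    B ↦ CAB
    C ↦ CA

A->CB, B->CAB, C->CA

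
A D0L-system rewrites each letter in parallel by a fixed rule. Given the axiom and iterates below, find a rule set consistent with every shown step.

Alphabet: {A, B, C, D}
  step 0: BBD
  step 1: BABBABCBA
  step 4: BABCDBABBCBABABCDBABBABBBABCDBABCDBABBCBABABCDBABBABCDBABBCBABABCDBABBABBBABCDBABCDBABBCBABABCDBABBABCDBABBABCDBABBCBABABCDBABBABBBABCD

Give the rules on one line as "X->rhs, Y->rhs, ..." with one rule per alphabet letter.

A->CD, B->BAB, C->B, D->CBA

  step 0 ⇒ step 1: BBD ⇒ BAB·BAB·CBA
    B ↦ BAB
    D ↦ CBA
    A ↦ CD  (constrained at step 1)
    C ↦ B  (constrained at step 1)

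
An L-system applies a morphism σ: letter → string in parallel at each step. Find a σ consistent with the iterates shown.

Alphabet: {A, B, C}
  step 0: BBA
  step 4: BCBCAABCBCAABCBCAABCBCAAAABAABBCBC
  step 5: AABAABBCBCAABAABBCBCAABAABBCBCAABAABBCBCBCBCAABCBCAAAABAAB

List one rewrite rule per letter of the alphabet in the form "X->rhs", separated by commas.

A->BC, B->AA, C->B

  step 4 ⇒ step 5: BCBCAABCBCAABCBCAABCBCAAAABAABBCBC ⇒ AA·B·AA·B·BC·BC·AA·B·AA·B·BC·BC·AA·B·AA·B·BC·BC·AA·B·AA·B·BC·BC·BC·BC·AA·BC·BC·AA·AA·B·AA·B
    A ↦ BC
    B ↦ AA
    C ↦ B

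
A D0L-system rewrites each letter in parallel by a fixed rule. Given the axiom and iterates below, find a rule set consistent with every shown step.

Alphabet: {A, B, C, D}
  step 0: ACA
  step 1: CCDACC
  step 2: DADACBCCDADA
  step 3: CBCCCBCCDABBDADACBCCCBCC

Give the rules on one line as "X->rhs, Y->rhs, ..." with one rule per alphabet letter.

  step 2 ⇒ step 3: DADACBCCDADA ⇒ CB·CC·CB·CC·DA·BB·DA·DA·CB·CC·CB·CC
    A ↦ CC
    B ↦ BB
    C ↦ DA
    D ↦ CB

A->CC, B->BB, C->DA, D->CB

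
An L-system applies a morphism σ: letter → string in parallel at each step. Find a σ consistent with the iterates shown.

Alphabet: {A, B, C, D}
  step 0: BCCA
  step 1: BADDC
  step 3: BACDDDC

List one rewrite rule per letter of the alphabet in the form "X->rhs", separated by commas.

A->C, B->BA, C->D, D->C

  step 0 ⇒ step 1: BCCA ⇒ BA·D·D·C
    A ↦ C
    B ↦ BA
    C ↦ D
    D ↦ C  (constrained at step 1)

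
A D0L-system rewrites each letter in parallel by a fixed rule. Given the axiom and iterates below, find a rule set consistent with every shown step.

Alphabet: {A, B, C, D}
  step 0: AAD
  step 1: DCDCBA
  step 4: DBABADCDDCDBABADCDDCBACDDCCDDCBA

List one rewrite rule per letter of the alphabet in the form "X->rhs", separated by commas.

  step 0 ⇒ step 1: AAD ⇒ DC·DC·BA
    A ↦ DC
    D ↦ BA
    B ↦ CD  (constrained at step 1)
    C ↦ D  (constrained at step 1)

A->DC, B->CD, C->D, D->BA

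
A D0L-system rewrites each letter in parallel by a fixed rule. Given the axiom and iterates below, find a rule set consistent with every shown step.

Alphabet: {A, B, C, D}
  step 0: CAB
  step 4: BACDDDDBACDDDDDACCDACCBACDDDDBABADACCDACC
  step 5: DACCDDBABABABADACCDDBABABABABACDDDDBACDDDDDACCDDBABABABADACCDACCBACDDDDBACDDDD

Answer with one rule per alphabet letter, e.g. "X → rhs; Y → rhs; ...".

A->C, B->DAC, C->DD, D->BA

  step 4 ⇒ step 5: BACDDDDBACDDDDDACCDACCBACDDDDBABADACCDACC ⇒ DAC·C·DD·BA·BA·BA·BA·DAC·C·DD·BA·BA·BA·BA·BA·C·DD·DD·BA·C·DD·DD·DAC·C·DD·BA·BA·BA·BA·DAC·C·DAC·C·BA·C·DD·DD·BA·C·DD·DD
    A ↦ C
    B ↦ DAC
    C ↦ DD
    D ↦ BA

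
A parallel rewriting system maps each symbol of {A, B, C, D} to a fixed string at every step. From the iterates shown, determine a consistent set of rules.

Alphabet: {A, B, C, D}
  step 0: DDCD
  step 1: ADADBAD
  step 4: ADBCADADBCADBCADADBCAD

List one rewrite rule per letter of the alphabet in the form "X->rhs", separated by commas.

A->C, B->AD, C->B, D->AD

  step 0 ⇒ step 1: DDCD ⇒ AD·AD·B·AD
    C ↦ B
    D ↦ AD
    A ↦ C  (constrained at step 1)
    B ↦ AD  (constrained at step 1)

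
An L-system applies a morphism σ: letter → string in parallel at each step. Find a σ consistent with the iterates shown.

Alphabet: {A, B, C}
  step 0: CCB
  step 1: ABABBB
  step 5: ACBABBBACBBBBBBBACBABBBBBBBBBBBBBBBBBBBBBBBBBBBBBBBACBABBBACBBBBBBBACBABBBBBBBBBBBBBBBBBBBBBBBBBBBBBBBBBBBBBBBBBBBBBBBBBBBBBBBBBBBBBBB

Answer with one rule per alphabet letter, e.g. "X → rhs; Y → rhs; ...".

  step 0 ⇒ step 1: CCB ⇒ AB·AB·BB
    B ↦ BB
    C ↦ AB
    A ↦ ACB  (constrained at step 1)

A->ACB, B->BB, C->AB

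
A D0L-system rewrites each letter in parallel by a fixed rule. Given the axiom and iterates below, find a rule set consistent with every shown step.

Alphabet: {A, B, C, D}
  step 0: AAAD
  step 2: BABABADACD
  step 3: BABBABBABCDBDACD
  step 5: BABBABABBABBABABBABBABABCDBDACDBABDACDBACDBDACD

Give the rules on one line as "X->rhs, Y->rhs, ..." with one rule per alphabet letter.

A->B, B->BA, C->DA, D->CD

  step 2 ⇒ step 3: BABABADACD ⇒ BA·B·BA·B·BA·B·CD·B·DA·CD
    A ↦ B
    B ↦ BA
    C ↦ DA
    D ↦ CD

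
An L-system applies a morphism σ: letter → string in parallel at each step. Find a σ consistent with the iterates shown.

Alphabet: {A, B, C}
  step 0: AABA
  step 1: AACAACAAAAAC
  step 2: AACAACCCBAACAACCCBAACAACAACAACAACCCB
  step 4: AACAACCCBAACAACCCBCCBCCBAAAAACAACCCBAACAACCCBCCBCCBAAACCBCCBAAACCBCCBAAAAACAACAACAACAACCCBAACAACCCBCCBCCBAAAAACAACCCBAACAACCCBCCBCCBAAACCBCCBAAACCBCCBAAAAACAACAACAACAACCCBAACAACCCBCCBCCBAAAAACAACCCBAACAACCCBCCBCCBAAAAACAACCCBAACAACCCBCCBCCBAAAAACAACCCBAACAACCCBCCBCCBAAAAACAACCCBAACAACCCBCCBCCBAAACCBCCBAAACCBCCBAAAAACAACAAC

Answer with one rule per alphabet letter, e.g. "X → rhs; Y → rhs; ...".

  step 1 ⇒ step 2: AACAACAAAAAC ⇒ AAC·AAC·CCB·AAC·AAC·CCB·AAC·AAC·AAC·AAC·AAC·CCB
    A ↦ AAC
    C ↦ CCB
  step 0 ⇒ step 1: AABA ⇒ AAC·AAC·AAA·AAC
    B ↦ AAA

A->AAC, B->AAA, C->CCB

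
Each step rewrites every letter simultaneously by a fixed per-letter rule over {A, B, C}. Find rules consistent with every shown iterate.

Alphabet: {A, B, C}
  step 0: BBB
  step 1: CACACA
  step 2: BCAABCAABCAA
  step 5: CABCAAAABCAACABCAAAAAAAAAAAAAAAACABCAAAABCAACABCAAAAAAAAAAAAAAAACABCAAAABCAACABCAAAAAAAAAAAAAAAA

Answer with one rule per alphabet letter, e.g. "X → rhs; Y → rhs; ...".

A->AA, B->CA, C->BC

  step 1 ⇒ step 2: CACACA ⇒ BC·AA·BC·AA·BC·AA
    A ↦ AA
    C ↦ BC
  step 0 ⇒ step 1: BBB ⇒ CA·CA·CA
    B ↦ CA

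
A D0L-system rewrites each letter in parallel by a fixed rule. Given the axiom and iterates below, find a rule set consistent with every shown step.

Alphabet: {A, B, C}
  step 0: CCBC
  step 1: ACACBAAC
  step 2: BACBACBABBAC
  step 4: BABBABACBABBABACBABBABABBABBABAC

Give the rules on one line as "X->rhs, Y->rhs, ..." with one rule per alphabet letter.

  step 1 ⇒ step 2: ACACBAAC ⇒ B·AC·B·AC·BA·B·B·AC
    A ↦ B
    B ↦ BA
    C ↦ AC

A->B, B->BA, C->AC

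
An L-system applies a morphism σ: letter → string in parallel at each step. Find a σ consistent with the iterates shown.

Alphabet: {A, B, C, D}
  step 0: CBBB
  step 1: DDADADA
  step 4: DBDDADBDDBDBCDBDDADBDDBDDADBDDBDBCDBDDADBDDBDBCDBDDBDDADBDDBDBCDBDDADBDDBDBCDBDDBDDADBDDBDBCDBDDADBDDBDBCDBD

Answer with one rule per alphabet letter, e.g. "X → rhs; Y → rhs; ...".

  step 0 ⇒ step 1: CBBB ⇒ D·DA·DA·DA
    B ↦ DA
    C ↦ D
    A ↦ BC  (constrained at step 1)
    D ↦ DBD  (constrained at step 1)

A->BC, B->DA, C->D, D->DBD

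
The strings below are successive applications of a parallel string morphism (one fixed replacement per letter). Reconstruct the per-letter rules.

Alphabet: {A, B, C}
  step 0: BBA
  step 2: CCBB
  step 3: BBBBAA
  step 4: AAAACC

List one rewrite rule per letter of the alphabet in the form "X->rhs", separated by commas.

A->C, B->A, C->BB

  step 3 ⇒ step 4: BBBBAA ⇒ A·A·A·A·C·C
    A ↦ C
    B ↦ A
  step 2 ⇒ step 3: CCBB ⇒ BB·BB·A·A
    C ↦ BB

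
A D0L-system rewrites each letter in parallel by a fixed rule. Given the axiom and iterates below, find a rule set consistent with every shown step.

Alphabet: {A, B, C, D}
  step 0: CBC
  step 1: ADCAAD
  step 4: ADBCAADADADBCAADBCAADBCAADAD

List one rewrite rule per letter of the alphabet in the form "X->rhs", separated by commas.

A->AD, B->CA, C->AD, D->B

  step 0 ⇒ step 1: CBC ⇒ AD·CA·AD
    B ↦ CA
    C ↦ AD
    A ↦ AD  (constrained at step 1)
    D ↦ B  (constrained at step 1)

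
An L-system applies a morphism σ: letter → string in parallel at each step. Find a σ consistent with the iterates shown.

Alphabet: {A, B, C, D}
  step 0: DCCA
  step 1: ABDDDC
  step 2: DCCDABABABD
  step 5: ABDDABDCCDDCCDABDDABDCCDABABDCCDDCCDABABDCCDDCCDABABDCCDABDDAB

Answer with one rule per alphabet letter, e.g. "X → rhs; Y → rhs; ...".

  step 1 ⇒ step 2: ABDDDC ⇒ DC·CD·AB·AB·AB·D
    A ↦ DC
    B ↦ CD
    C ↦ D
    D ↦ AB

A->DC, B->CD, C->D, D->AB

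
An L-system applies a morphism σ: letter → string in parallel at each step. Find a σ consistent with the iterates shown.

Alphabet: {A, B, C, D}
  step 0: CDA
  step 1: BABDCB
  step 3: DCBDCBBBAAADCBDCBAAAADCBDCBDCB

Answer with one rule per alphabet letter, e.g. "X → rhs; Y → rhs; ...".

  step 0 ⇒ step 1: CDA ⇒ BA·B·DCB
    A ↦ DCB
    C ↦ BA
    D ↦ B
    B ↦ AA  (constrained at step 1)

A->DCB, B->AA, C->BA, D->B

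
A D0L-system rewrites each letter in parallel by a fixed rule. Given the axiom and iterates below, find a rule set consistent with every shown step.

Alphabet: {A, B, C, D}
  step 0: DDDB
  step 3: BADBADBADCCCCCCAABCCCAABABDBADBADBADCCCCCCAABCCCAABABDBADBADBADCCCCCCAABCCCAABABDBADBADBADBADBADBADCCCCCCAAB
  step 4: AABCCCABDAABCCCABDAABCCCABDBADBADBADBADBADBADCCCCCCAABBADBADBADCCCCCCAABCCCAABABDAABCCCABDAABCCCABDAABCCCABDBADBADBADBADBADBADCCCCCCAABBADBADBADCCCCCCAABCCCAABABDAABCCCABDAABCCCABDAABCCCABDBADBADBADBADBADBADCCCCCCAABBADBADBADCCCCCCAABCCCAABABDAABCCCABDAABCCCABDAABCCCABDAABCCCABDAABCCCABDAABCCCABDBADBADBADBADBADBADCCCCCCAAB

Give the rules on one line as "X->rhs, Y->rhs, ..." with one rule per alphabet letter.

A->CCC, B->AAB, C->BAD, D->ABD

  step 3 ⇒ step 4: BADBADBADCCCCCCAABCCCAABABDBADBADBADCCCCCCAABCCCAABABDBADBADBADCCCCCCAABCCCAABABDBADBADBADBADBADBADCCCCCCAAB ⇒ AAB·CCC·ABD·AAB·CCC·ABD·AAB·CCC·ABD·BAD·BAD·BAD·BAD·BAD·BAD·CCC·CCC·AAB·BAD·BAD·BAD·CCC·CCC·AAB·CCC·AAB·ABD·AAB·CCC·ABD·AAB·CCC·ABD·AAB·CCC·ABD·BAD·BAD·BAD·BAD·BAD·BAD·CCC·CCC·AAB·BAD·BAD·BAD·CCC·CCC·AAB·CCC·AAB·ABD·AAB·CCC·ABD·AAB·CCC·ABD·AAB·CCC·ABD·BAD·BAD·BAD·BAD·BAD·BAD·CCC·CCC·AAB·BAD·BAD·BAD·CCC·CCC·AAB·CCC·AAB·ABD·AAB·CCC·ABD·AAB·CCC·ABD·AAB·CCC·ABD·AAB·CCC·ABD·AAB·CCC·ABD·AAB·CCC·ABD·BAD·BAD·BAD·BAD·BAD·BAD·CCC·CCC·AAB
    A ↦ CCC
    B ↦ AAB
    C ↦ BAD
    D ↦ ABD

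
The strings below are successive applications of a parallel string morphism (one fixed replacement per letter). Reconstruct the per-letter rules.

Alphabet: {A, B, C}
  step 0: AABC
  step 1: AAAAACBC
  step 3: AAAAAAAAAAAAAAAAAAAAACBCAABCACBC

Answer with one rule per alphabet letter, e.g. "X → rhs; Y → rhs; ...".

  step 0 ⇒ step 1: AABC ⇒ AA·AA·AC·BC
    A ↦ AA
    B ↦ AC
    C ↦ BC

A->AA, B->AC, C->BC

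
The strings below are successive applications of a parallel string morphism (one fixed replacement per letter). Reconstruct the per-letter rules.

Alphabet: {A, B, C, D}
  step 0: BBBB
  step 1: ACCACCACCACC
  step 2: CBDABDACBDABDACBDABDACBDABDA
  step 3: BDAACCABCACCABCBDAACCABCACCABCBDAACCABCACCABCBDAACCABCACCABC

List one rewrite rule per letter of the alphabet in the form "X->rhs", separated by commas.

  step 2 ⇒ step 3: CBDABDACBDABDACBDABDACBDABDA ⇒ BDA·ACC·AB·C·ACC·AB·C·BDA·ACC·AB·C·ACC·AB·C·BDA·ACC·AB·C·ACC·AB·C·BDA·ACC·AB·C·ACC·AB·C
    A ↦ C
    B ↦ ACC
    C ↦ BDA
    D ↦ AB

A->C, B->ACC, C->BDA, D->AB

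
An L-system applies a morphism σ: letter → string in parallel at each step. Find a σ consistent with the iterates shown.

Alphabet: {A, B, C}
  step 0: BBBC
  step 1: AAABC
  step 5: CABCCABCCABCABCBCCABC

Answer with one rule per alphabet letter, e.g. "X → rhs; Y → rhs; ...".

A->C, B->A, C->BC

  step 0 ⇒ step 1: BBBC ⇒ A·A·A·BC
    B ↦ A
    C ↦ BC
    A ↦ C  (constrained at step 1)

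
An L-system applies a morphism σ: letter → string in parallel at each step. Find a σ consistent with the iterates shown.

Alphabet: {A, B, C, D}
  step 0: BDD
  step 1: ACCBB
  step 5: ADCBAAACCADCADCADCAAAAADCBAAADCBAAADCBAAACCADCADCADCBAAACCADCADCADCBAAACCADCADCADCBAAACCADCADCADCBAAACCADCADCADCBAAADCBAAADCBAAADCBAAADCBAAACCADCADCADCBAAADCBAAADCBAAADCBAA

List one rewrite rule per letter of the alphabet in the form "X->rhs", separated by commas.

  step 0 ⇒ step 1: BDD ⇒ ACC·B·B
    B ↦ ACC
    D ↦ B
    A ↦ ADC  (constrained at step 1)
    C ↦ AA  (constrained at step 1)

A->ADC, B->ACC, C->AA, D->B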